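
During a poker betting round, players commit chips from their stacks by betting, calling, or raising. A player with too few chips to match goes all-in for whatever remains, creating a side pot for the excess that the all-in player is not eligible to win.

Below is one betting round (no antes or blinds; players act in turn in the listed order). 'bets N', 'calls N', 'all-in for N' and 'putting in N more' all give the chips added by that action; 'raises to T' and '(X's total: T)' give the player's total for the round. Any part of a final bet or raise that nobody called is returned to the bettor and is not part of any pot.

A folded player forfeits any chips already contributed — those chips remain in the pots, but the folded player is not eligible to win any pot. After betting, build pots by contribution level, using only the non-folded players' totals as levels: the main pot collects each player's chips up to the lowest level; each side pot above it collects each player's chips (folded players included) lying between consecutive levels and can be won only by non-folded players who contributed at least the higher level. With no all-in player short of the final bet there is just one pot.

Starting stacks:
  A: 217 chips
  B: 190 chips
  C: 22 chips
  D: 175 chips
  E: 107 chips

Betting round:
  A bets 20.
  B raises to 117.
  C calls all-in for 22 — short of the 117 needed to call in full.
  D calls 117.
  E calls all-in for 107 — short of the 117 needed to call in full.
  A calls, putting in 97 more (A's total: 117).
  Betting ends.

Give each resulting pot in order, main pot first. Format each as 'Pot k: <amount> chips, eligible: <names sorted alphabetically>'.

Pot 1: 110 chips, eligible: A, B, C, D, E
Pot 2: 340 chips, eligible: A, B, D, E
Pot 3: 30 chips, eligible: A, B, D

Derivation:
Contributions: A=117, B=117, C=22, D=117, E=107
Pot levels (distinct totals of non-folded players): 22, 107, 117
Layer 1-22: 22 each from A, B, C, D, E = 22*5 = 110 chips; eligible A, B, C, D, E
Layer 23-107: 85 each from A, B, D, E = 85*4 = 340 chips; eligible A, B, D, E
Layer 108-117: 10 each from A, B, D = 10*3 = 30 chips; eligible A, B, D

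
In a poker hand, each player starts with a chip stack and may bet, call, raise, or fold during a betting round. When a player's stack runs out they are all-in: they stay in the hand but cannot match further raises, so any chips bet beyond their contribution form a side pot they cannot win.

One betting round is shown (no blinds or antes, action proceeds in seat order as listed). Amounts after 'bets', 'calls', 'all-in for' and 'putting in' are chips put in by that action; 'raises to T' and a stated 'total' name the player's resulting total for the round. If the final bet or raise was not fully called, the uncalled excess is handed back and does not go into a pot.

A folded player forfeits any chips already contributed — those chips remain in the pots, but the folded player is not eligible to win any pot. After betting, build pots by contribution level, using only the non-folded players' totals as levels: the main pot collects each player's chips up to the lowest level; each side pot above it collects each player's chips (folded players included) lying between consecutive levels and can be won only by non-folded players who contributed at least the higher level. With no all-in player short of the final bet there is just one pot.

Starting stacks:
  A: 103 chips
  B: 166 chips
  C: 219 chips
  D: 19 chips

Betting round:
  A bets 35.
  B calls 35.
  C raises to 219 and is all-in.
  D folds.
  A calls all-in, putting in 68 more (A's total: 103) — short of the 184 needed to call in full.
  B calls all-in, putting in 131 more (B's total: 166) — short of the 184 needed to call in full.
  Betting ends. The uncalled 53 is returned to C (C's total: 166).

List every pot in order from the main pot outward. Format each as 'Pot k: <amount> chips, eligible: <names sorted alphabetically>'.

Contributions (after 53 returned to C): A=103, B=166, C=166
Folded: D
Pot levels (distinct totals of non-folded players): 103, 166
Layer 1-103: 103 each from A, B, C = 103*3 = 309 chips; eligible A, B, C
Layer 104-166: 63 each from B, C = 63*2 = 126 chips; eligible B, C

Pot 1: 309 chips, eligible: A, B, C
Pot 2: 126 chips, eligible: B, C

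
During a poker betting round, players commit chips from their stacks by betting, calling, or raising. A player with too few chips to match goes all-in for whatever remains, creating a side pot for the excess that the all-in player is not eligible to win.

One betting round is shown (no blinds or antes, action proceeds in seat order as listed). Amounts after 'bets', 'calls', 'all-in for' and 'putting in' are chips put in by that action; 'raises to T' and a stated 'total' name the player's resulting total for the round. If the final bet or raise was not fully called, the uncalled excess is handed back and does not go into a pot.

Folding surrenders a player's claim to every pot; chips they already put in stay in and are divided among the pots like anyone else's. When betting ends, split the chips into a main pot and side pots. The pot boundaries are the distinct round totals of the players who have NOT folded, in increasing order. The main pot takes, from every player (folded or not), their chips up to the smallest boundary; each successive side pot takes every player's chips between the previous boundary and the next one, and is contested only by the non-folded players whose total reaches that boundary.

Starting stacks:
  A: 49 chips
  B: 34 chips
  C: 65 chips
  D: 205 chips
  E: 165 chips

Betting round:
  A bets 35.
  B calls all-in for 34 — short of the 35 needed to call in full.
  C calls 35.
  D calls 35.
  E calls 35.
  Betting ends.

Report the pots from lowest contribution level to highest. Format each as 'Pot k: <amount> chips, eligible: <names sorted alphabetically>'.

Pot 1: 170 chips, eligible: A, B, C, D, E
Pot 2: 4 chips, eligible: A, C, D, E

Derivation:
Contributions: A=35, B=34, C=35, D=35, E=35
Pot levels (distinct totals of non-folded players): 34, 35
Layer 1-34: 34 each from A, B, C, D, E = 34*5 = 170 chips; eligible A, B, C, D, E
Layer 35-35: 1 each from A, C, D, E = 1*4 = 4 chips; eligible A, C, D, E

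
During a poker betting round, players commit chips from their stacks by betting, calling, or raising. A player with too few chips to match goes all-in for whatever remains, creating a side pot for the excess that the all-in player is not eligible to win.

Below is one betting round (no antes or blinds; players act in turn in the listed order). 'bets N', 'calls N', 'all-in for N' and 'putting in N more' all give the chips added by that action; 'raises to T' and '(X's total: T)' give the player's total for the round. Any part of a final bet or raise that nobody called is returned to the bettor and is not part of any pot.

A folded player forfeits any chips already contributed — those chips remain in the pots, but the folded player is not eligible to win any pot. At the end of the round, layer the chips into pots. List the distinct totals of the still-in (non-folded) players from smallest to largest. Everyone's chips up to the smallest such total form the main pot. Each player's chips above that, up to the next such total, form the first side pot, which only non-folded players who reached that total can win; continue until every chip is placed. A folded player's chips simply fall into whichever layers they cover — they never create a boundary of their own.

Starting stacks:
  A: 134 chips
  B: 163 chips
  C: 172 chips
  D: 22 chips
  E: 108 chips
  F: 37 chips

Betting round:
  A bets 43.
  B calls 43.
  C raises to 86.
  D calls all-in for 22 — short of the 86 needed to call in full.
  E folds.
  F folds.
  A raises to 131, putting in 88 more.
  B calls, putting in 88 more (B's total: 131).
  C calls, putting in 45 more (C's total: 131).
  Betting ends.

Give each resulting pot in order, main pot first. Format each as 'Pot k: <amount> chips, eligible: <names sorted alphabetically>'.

Contributions: A=131, B=131, C=131, D=22
Folded: E, F
Pot levels (distinct totals of non-folded players): 22, 131
Layer 1-22: 22 each from A, B, C, D = 22*4 = 88 chips; eligible A, B, C, D
Layer 23-131: 109 each from A, B, C = 109*3 = 327 chips; eligible A, B, C

Pot 1: 88 chips, eligible: A, B, C, D
Pot 2: 327 chips, eligible: A, B, C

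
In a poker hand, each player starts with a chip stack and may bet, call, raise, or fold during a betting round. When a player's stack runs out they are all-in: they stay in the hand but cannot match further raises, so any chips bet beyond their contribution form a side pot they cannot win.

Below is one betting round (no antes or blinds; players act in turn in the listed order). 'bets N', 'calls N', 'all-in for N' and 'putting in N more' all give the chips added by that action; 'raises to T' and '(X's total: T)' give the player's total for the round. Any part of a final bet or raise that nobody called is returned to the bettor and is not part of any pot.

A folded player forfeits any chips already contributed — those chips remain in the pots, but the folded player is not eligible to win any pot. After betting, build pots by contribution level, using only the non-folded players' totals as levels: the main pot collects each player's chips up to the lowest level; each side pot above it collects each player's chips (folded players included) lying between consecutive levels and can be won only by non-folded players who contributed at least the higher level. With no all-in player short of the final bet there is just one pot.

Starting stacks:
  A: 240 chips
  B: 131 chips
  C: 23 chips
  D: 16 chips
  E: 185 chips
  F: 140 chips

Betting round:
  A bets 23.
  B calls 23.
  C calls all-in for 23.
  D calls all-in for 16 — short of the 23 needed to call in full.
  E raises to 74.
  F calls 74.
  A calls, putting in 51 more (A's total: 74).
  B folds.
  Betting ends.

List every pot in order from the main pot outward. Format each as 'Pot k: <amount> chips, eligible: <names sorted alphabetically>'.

Pot 1: 96 chips, eligible: A, C, D, E, F
Pot 2: 35 chips, eligible: A, C, E, F
Pot 3: 153 chips, eligible: A, E, F

Derivation:
Contributions: A=74, B=23, C=23, D=16, E=74, F=74
Folded: B
Pot levels (distinct totals of non-folded players): 16, 23, 74
Layer 1-16: 16 each from A, B, C, D, E, F = 16*6 = 96 chips; eligible A, C, D, E, F
Layer 17-23: 7 each from A, B, C, E, F = 7*5 = 35 chips; eligible A, C, E, F
Layer 24-74: 51 each from A, E, F = 51*3 = 153 chips; eligible A, E, F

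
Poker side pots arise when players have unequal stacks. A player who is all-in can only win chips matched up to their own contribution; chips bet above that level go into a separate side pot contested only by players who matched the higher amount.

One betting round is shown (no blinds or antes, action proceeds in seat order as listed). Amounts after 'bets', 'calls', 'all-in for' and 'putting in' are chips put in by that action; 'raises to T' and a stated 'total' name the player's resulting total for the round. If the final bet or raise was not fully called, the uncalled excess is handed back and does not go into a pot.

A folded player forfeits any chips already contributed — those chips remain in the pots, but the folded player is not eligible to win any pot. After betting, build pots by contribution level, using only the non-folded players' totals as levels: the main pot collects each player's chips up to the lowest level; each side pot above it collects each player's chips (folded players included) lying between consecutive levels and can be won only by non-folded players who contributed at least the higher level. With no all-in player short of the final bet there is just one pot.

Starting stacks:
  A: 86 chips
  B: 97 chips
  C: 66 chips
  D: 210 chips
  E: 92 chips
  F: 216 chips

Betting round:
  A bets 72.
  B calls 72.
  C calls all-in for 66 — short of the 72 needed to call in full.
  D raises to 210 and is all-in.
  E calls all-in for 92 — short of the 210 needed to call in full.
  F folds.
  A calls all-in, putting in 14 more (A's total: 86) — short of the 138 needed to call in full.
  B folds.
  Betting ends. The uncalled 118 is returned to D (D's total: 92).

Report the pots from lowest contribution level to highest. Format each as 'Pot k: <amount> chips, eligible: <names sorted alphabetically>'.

Contributions (after 118 returned to D): A=86, B=72, C=66, D=92, E=92
Folded: B, F
Pot levels (distinct totals of non-folded players): 66, 86, 92
Layer 1-66: 66 each from A, B, C, D, E = 66*5 = 330 chips; eligible A, C, D, E
Layer 67-86: A 20 + B 6 + D 20 + E 20 = 66 chips; eligible A, D, E
Layer 87-92: 6 each from D, E = 6*2 = 12 chips; eligible D, E

Pot 1: 330 chips, eligible: A, C, D, E
Pot 2: 66 chips, eligible: A, D, E
Pot 3: 12 chips, eligible: D, E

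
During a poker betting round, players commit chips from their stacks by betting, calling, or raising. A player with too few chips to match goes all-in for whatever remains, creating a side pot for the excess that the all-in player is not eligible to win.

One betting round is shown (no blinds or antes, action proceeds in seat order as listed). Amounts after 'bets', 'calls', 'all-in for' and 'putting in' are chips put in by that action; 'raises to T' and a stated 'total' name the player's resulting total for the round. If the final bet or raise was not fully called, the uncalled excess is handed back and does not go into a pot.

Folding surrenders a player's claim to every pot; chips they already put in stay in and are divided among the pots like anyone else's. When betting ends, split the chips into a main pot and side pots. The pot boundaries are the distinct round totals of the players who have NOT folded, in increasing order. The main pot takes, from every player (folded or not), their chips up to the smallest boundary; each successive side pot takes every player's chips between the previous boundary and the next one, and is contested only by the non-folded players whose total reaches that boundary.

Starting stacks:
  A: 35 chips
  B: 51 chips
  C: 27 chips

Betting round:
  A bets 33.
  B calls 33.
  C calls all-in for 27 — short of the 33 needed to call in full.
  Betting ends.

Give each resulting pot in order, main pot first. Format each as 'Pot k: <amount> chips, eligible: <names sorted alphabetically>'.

Pot 1: 81 chips, eligible: A, B, C
Pot 2: 12 chips, eligible: A, B

Derivation:
Contributions: A=33, B=33, C=27
Pot levels (distinct totals of non-folded players): 27, 33
Layer 1-27: 27 each from A, B, C = 27*3 = 81 chips; eligible A, B, C
Layer 28-33: 6 each from A, B = 6*2 = 12 chips; eligible A, B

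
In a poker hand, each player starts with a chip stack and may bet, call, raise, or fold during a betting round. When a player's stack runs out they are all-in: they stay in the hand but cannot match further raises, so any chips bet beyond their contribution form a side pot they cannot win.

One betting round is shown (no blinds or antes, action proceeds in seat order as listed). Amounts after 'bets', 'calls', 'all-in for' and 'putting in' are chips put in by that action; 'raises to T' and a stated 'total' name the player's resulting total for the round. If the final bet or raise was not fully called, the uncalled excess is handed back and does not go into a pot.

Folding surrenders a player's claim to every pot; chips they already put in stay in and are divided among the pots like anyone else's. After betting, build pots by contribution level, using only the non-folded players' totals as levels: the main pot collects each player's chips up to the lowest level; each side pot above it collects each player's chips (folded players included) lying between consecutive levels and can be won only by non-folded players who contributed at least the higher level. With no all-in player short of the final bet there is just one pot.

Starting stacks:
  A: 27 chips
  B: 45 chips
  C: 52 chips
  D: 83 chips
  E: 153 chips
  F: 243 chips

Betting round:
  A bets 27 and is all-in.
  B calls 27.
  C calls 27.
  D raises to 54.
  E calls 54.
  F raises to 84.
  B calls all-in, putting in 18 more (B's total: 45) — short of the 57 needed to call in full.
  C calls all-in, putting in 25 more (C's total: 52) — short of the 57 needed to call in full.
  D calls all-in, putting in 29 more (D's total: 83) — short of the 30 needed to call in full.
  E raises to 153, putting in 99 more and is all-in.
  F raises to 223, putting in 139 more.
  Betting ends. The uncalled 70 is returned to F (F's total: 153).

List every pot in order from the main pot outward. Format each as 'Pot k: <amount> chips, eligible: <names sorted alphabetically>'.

Pot 1: 162 chips, eligible: A, B, C, D, E, F
Pot 2: 90 chips, eligible: B, C, D, E, F
Pot 3: 28 chips, eligible: C, D, E, F
Pot 4: 93 chips, eligible: D, E, F
Pot 5: 140 chips, eligible: E, F

Derivation:
Contributions (after 70 returned to F): A=27, B=45, C=52, D=83, E=153, F=153
Pot levels (distinct totals of non-folded players): 27, 45, 52, 83, 153
Layer 1-27: 27 each from A, B, C, D, E, F = 27*6 = 162 chips; eligible A, B, C, D, E, F
Layer 28-45: 18 each from B, C, D, E, F = 18*5 = 90 chips; eligible B, C, D, E, F
Layer 46-52: 7 each from C, D, E, F = 7*4 = 28 chips; eligible C, D, E, F
Layer 53-83: 31 each from D, E, F = 31*3 = 93 chips; eligible D, E, F
Layer 84-153: 70 each from E, F = 70*2 = 140 chips; eligible E, F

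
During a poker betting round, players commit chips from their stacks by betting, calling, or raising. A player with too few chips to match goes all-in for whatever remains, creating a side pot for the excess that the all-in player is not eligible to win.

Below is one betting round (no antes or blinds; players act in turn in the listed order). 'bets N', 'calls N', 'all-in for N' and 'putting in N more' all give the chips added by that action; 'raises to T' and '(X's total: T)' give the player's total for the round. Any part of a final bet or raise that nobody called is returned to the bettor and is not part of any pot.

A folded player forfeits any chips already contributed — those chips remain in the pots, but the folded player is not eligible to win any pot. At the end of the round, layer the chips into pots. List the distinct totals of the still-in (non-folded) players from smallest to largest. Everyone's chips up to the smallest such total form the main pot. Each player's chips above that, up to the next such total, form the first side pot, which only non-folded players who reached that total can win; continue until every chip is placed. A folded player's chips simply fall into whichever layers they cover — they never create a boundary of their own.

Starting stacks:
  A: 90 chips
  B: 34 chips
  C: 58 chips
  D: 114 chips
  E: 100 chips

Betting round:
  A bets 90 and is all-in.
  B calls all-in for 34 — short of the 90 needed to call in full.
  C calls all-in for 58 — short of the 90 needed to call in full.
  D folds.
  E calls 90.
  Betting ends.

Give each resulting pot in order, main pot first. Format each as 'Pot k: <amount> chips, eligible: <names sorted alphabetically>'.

Contributions: A=90, B=34, C=58, E=90
Folded: D
Pot levels (distinct totals of non-folded players): 34, 58, 90
Layer 1-34: 34 each from A, B, C, E = 34*4 = 136 chips; eligible A, B, C, E
Layer 35-58: 24 each from A, C, E = 24*3 = 72 chips; eligible A, C, E
Layer 59-90: 32 each from A, E = 32*2 = 64 chips; eligible A, E

Pot 1: 136 chips, eligible: A, B, C, E
Pot 2: 72 chips, eligible: A, C, E
Pot 3: 64 chips, eligible: A, E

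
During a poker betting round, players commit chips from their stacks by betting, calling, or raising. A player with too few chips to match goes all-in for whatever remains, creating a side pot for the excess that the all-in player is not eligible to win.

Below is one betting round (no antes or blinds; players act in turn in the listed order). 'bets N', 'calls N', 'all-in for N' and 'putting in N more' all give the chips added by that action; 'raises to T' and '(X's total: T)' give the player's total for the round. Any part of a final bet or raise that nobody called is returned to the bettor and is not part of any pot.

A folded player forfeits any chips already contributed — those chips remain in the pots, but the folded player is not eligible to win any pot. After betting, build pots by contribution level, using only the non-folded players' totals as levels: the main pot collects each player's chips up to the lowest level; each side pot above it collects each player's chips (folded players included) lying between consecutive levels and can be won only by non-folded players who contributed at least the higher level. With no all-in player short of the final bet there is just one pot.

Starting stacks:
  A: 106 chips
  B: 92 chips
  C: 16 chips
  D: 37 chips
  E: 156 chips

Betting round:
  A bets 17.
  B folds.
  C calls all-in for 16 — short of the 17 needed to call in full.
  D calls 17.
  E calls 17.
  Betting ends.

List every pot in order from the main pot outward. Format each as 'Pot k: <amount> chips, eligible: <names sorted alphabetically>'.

Contributions: A=17, C=16, D=17, E=17
Folded: B
Pot levels (distinct totals of non-folded players): 16, 17
Layer 1-16: 16 each from A, C, D, E = 16*4 = 64 chips; eligible A, C, D, E
Layer 17-17: 1 each from A, D, E = 1*3 = 3 chips; eligible A, D, E

Pot 1: 64 chips, eligible: A, C, D, E
Pot 2: 3 chips, eligible: A, D, E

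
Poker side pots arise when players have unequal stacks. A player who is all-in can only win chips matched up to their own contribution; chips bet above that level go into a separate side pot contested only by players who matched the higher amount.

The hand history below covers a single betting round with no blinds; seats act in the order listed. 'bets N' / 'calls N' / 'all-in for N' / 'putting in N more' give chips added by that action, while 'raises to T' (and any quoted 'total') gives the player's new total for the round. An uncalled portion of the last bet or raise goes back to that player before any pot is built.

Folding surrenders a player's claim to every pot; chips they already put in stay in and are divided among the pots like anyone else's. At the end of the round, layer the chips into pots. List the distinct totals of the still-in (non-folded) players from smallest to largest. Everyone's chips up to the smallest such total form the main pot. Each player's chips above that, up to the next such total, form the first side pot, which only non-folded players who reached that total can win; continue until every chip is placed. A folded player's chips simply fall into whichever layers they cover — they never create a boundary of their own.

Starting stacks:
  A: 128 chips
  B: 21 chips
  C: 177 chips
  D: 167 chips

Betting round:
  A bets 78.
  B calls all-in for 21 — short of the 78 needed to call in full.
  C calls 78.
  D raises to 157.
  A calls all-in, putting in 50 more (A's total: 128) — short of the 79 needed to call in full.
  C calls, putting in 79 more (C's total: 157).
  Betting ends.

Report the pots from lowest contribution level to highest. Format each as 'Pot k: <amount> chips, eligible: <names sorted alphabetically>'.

Pot 1: 84 chips, eligible: A, B, C, D
Pot 2: 321 chips, eligible: A, C, D
Pot 3: 58 chips, eligible: C, D

Derivation:
Contributions: A=128, B=21, C=157, D=157
Pot levels (distinct totals of non-folded players): 21, 128, 157
Layer 1-21: 21 each from A, B, C, D = 21*4 = 84 chips; eligible A, B, C, D
Layer 22-128: 107 each from A, C, D = 107*3 = 321 chips; eligible A, C, D
Layer 129-157: 29 each from C, D = 29*2 = 58 chips; eligible C, D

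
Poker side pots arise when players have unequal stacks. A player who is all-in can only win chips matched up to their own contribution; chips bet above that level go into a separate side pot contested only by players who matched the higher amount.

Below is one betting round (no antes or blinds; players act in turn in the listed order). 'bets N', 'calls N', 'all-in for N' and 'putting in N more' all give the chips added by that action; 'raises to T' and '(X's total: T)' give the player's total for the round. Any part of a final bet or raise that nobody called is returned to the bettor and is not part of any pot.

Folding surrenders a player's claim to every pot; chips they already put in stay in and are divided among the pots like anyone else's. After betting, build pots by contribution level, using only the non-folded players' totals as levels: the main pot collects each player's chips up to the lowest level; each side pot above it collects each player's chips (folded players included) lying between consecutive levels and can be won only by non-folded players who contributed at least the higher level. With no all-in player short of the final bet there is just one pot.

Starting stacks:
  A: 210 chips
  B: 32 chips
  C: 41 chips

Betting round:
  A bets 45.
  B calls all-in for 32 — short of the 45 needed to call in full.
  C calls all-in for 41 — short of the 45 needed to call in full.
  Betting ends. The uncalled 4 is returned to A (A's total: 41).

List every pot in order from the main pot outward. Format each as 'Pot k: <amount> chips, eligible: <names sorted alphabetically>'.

Contributions (after 4 returned to A): A=41, B=32, C=41
Pot levels (distinct totals of non-folded players): 32, 41
Layer 1-32: 32 each from A, B, C = 32*3 = 96 chips; eligible A, B, C
Layer 33-41: 9 each from A, C = 9*2 = 18 chips; eligible A, C

Pot 1: 96 chips, eligible: A, B, C
Pot 2: 18 chips, eligible: A, C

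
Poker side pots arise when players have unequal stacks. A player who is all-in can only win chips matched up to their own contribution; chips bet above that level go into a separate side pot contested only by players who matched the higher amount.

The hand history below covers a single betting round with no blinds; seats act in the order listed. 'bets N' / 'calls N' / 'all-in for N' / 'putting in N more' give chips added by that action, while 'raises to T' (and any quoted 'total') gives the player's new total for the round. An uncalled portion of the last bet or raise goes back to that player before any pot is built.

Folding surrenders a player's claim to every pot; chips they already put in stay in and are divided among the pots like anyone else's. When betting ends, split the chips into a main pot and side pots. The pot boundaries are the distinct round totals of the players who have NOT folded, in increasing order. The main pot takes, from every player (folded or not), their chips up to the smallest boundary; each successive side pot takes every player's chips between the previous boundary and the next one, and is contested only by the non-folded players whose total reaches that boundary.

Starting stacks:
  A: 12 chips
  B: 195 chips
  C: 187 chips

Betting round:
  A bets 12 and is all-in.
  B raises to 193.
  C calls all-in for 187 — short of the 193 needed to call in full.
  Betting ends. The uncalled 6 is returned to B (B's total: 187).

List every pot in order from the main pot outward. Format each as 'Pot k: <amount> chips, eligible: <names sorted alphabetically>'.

Contributions (after 6 returned to B): A=12, B=187, C=187
Pot levels (distinct totals of non-folded players): 12, 187
Layer 1-12: 12 each from A, B, C = 12*3 = 36 chips; eligible A, B, C
Layer 13-187: 175 each from B, C = 175*2 = 350 chips; eligible B, C

Pot 1: 36 chips, eligible: A, B, C
Pot 2: 350 chips, eligible: B, C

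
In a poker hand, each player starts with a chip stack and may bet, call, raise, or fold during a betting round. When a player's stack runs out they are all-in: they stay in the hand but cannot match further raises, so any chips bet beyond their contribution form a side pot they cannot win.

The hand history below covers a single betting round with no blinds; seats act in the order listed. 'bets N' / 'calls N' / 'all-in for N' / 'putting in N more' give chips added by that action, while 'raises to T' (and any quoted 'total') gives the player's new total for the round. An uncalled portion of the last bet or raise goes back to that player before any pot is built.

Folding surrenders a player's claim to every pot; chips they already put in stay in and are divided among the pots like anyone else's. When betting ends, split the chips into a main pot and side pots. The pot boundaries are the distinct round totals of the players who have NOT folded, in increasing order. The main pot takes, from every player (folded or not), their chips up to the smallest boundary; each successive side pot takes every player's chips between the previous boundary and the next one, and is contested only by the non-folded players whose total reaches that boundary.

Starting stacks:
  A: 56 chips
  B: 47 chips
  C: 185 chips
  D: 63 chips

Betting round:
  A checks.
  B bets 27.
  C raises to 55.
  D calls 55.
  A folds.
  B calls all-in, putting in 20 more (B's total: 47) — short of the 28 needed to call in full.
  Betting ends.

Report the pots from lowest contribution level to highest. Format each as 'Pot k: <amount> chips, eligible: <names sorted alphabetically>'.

Pot 1: 141 chips, eligible: B, C, D
Pot 2: 16 chips, eligible: C, D

Derivation:
Contributions: B=47, C=55, D=55
Folded: A
Pot levels (distinct totals of non-folded players): 47, 55
Layer 1-47: 47 each from B, C, D = 47*3 = 141 chips; eligible B, C, D
Layer 48-55: 8 each from C, D = 8*2 = 16 chips; eligible C, D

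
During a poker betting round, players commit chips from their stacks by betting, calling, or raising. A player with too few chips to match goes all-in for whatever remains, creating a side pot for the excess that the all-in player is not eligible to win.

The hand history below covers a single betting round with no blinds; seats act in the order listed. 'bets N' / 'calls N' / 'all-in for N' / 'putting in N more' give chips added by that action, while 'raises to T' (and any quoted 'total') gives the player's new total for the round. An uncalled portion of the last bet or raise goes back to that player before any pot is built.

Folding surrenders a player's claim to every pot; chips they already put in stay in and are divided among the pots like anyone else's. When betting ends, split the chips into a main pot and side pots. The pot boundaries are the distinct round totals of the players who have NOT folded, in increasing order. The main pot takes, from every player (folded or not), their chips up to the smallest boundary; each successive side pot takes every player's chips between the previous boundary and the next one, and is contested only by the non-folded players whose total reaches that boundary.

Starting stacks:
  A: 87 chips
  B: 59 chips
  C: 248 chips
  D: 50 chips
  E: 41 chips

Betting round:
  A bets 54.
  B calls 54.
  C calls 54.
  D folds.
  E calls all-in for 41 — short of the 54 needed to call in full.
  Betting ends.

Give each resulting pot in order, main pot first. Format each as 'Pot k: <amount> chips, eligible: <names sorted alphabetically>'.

Contributions: A=54, B=54, C=54, E=41
Folded: D
Pot levels (distinct totals of non-folded players): 41, 54
Layer 1-41: 41 each from A, B, C, E = 41*4 = 164 chips; eligible A, B, C, E
Layer 42-54: 13 each from A, B, C = 13*3 = 39 chips; eligible A, B, C

Pot 1: 164 chips, eligible: A, B, C, E
Pot 2: 39 chips, eligible: A, B, C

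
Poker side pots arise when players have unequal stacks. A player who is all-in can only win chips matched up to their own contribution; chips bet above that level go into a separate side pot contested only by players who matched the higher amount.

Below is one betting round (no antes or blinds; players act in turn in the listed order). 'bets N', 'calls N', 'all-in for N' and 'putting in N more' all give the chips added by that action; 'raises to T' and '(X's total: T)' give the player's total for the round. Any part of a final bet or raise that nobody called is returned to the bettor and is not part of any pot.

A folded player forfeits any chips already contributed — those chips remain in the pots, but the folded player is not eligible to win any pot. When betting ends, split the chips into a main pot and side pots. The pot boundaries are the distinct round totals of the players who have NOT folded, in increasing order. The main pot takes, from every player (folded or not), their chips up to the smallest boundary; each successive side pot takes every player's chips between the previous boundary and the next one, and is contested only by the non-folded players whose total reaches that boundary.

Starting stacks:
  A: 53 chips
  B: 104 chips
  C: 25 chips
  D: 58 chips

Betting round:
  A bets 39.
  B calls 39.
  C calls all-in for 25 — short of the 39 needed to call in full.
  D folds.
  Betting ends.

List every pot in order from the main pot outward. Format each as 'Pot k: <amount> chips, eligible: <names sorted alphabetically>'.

Pot 1: 75 chips, eligible: A, B, C
Pot 2: 28 chips, eligible: A, B

Derivation:
Contributions: A=39, B=39, C=25
Folded: D
Pot levels (distinct totals of non-folded players): 25, 39
Layer 1-25: 25 each from A, B, C = 25*3 = 75 chips; eligible A, B, C
Layer 26-39: 14 each from A, B = 14*2 = 28 chips; eligible A, B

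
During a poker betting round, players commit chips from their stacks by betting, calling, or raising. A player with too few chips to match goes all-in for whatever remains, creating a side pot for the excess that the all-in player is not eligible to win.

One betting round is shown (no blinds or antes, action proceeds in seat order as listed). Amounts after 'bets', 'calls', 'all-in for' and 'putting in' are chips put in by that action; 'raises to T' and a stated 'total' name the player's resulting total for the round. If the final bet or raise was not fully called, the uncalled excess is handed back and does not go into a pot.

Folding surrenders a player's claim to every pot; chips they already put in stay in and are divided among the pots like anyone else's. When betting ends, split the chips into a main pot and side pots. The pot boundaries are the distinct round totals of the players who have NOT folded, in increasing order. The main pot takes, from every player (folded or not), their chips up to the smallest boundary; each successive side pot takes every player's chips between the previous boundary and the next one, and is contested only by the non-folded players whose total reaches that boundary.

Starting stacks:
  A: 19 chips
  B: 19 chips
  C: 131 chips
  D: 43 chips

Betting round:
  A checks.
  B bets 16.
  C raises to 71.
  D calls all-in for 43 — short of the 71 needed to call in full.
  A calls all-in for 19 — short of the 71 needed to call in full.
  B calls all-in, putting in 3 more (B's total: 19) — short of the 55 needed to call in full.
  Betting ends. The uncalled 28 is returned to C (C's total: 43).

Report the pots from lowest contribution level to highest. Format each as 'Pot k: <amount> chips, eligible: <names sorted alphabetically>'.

Contributions (after 28 returned to C): A=19, B=19, C=43, D=43
Pot levels (distinct totals of non-folded players): 19, 43
Layer 1-19: 19 each from A, B, C, D = 19*4 = 76 chips; eligible A, B, C, D
Layer 20-43: 24 each from C, D = 24*2 = 48 chips; eligible C, D

Pot 1: 76 chips, eligible: A, B, C, D
Pot 2: 48 chips, eligible: C, D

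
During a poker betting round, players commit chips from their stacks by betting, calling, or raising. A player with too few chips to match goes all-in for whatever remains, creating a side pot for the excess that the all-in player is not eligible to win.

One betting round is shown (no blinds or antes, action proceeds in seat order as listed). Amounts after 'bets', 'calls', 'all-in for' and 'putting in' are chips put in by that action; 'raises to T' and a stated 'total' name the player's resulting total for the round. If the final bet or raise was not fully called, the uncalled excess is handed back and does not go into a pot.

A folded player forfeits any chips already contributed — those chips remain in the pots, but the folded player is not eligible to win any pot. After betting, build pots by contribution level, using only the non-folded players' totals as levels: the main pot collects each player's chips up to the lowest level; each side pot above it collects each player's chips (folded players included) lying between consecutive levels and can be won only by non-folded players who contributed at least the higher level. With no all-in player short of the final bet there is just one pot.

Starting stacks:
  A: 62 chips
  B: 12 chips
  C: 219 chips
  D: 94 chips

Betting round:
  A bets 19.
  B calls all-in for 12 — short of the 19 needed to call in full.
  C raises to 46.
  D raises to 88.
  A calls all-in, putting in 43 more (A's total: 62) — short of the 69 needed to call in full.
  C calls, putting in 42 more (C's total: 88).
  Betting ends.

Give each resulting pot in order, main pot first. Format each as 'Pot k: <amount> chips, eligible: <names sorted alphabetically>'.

Pot 1: 48 chips, eligible: A, B, C, D
Pot 2: 150 chips, eligible: A, C, D
Pot 3: 52 chips, eligible: C, D

Derivation:
Contributions: A=62, B=12, C=88, D=88
Pot levels (distinct totals of non-folded players): 12, 62, 88
Layer 1-12: 12 each from A, B, C, D = 12*4 = 48 chips; eligible A, B, C, D
Layer 13-62: 50 each from A, C, D = 50*3 = 150 chips; eligible A, C, D
Layer 63-88: 26 each from C, D = 26*2 = 52 chips; eligible C, D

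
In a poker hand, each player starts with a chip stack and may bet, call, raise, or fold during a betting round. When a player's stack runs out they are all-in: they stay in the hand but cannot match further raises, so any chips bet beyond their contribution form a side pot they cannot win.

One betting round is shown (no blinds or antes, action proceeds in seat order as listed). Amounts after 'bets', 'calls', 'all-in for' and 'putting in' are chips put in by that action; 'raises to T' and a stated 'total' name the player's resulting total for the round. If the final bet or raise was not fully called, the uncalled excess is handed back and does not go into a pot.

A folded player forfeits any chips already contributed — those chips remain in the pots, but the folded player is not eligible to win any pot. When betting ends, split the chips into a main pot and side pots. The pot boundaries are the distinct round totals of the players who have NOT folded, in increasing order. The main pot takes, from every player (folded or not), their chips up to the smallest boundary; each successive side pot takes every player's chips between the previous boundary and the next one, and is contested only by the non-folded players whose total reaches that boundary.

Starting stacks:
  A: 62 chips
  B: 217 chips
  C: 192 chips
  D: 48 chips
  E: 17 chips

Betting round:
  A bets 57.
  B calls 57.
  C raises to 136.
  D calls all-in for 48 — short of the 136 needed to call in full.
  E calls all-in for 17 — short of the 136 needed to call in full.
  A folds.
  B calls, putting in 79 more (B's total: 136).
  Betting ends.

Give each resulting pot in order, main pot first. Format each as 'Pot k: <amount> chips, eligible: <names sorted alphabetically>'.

Pot 1: 85 chips, eligible: B, C, D, E
Pot 2: 124 chips, eligible: B, C, D
Pot 3: 185 chips, eligible: B, C

Derivation:
Contributions: A=57, B=136, C=136, D=48, E=17
Folded: A
Pot levels (distinct totals of non-folded players): 17, 48, 136
Layer 1-17: 17 each from A, B, C, D, E = 17*5 = 85 chips; eligible B, C, D, E
Layer 18-48: 31 each from A, B, C, D = 31*4 = 124 chips; eligible B, C, D
Layer 49-136: A 9 + B 88 + C 88 = 185 chips; eligible B, C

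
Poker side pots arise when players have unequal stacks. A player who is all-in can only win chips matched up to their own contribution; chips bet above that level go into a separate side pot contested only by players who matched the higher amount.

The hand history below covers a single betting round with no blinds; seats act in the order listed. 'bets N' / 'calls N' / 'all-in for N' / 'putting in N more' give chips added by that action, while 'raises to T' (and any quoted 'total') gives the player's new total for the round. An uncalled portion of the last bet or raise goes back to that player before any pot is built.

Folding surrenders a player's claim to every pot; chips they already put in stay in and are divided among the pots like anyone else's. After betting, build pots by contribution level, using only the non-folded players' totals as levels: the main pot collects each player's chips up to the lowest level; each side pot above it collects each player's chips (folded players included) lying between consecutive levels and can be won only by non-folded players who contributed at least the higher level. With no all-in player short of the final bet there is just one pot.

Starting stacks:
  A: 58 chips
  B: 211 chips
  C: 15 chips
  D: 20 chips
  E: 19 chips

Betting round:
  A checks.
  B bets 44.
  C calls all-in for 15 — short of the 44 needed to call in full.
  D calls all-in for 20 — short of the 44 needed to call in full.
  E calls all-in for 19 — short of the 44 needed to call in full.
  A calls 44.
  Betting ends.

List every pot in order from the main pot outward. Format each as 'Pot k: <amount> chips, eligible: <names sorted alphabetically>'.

Contributions: A=44, B=44, C=15, D=20, E=19
Pot levels (distinct totals of non-folded players): 15, 19, 20, 44
Layer 1-15: 15 each from A, B, C, D, E = 15*5 = 75 chips; eligible A, B, C, D, E
Layer 16-19: 4 each from A, B, D, E = 4*4 = 16 chips; eligible A, B, D, E
Layer 20-20: 1 each from A, B, D = 1*3 = 3 chips; eligible A, B, D
Layer 21-44: 24 each from A, B = 24*2 = 48 chips; eligible A, B

Pot 1: 75 chips, eligible: A, B, C, D, E
Pot 2: 16 chips, eligible: A, B, D, E
Pot 3: 3 chips, eligible: A, B, D
Pot 4: 48 chips, eligible: A, B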